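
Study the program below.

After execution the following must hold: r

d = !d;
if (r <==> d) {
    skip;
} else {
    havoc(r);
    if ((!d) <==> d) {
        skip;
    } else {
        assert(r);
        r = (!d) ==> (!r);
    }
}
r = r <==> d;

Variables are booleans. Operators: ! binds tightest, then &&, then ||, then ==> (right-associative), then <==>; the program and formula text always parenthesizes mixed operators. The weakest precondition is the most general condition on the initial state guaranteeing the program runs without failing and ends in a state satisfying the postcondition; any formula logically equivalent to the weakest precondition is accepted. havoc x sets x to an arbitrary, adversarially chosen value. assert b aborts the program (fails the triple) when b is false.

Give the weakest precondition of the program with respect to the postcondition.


Working backward. After the program, r must hold.
Before r := r <==> d: r <==> d
Then branch requires r <==> d; else branch requires (((!d) <==> d) ==> d) && (((!d) <==> d) ==> (!d)) && ((!d) <==> d).
Before the if: (!(r <==> d)) ==> ((((!d) <==> d) ==> d) && (((!d) <==> d) ==> (!d)) && ((!d) <==> d))
Before d := !d: (!(r <==> (!d))) ==> (((d <==> (!d)) ==> (!d)) && ((d <==> (!d)) ==> d) && (d <==> (!d)))
Answer: WP = (!(r <==> (!d))) ==> (((d <==> (!d)) ==> (!d)) && ((d <==> (!d)) ==> d) && (d <==> (!d)))


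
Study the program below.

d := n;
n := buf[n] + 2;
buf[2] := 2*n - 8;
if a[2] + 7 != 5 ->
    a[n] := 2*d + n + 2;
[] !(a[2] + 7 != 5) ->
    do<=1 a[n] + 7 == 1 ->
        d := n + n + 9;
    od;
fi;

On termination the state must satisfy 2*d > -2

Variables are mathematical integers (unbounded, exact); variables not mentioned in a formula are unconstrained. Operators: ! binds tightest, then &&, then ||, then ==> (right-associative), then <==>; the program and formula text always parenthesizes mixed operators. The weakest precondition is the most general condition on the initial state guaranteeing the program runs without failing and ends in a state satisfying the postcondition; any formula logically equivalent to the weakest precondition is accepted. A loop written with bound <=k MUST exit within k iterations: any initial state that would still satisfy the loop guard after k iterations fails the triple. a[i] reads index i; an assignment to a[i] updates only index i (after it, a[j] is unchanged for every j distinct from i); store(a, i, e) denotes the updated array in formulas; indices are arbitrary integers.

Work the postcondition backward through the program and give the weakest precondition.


Working backward. After the program, 2*d > -2 must hold.
Then branch requires 2*d > -2; else branch requires (a[n] == -6 ==> ((!(a[n] == -6)) && 4*n > -20)) && ((!(a[n] == -6)) ==> 2*d > -2).
Before the if: (a[2] != -2 ==> 2*d > -2) && ((!(a[2] != -2)) ==> ((a[n] == -6 ==> ((!(a[n] == -6)) && 4*n > -20)) && ((!(a[n] == -6)) ==> 2*d > -2)))
Before buf[2] := 2*n - 8: (a[2] != -2 ==> 2*d > -2) && ((!(a[2] != -2)) ==> ((a[n] == -6 ==> ((!(a[n] == -6)) && 4*n > -20)) && ((!(a[n] == -6)) ==> 2*d > -2)))
Before n := buf[n] + 2: (a[2] != -2 ==> 2*d > -2) && ((!(a[2] != -2)) ==> ((a[buf[n] + 2] == -6 ==> ((!(a[buf[n] + 2] == -6)) && 4*buf[n] > -28)) && ((!(a[buf[n] + 2] == -6)) ==> 2*d > -2)))
Before d := n: (a[2] != -2 ==> 2*n > -2) && ((!(a[2] != -2)) ==> ((a[buf[n] + 2] == -6 ==> ((!(a[buf[n] + 2] == -6)) && 4*buf[n] > -28)) && ((!(a[buf[n] + 2] == -6)) ==> 2*n > -2)))
Answer: WP = (a[2] != -2 ==> 2*n > -2) && ((!(a[2] != -2)) ==> ((a[buf[n] + 2] == -6 ==> ((!(a[buf[n] + 2] == -6)) && 4*buf[n] > -28)) && ((!(a[buf[n] + 2] == -6)) ==> 2*n > -2)))


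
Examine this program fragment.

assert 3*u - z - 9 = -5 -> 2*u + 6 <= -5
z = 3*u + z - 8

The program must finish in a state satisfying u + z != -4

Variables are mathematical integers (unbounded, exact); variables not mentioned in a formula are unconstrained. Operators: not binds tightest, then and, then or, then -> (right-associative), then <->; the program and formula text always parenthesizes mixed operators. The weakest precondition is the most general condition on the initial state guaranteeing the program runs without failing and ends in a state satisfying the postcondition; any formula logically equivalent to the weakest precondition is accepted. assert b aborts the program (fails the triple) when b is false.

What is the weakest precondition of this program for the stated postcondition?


Working backward. After the program, u + z != -4 must hold.
Before z := 3*u + z - 8: 4*u + z != 4
Before assert 3*u - z - 9 = -5 -> 2*u + 6 <= -5: (3*u = z + 4 -> 2*u <= -11) and 4*u + z != 4
Answer: WP = (3*u = z + 4 -> 2*u <= -11) and 4*u + z != 4


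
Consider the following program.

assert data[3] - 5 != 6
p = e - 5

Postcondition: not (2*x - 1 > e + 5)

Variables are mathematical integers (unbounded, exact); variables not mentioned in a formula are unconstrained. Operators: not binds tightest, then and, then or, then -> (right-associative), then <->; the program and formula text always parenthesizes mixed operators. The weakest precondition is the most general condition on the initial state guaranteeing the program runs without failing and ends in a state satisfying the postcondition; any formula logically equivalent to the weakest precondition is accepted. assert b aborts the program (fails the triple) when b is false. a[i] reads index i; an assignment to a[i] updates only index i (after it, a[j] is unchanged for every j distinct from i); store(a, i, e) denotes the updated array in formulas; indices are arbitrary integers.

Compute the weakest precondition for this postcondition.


Working backward. After the program, the postcondition not (2*x - 1 > e + 5) must hold; in canonical form it is not (2*x > e + 6).
Before p := e - 5: not (2*x > e + 6)
Before assert data[3] - 5 != 6: data[3] != 11 and (not (2*x > e + 6))
Answer: WP = data[3] != 11 and (not (2*x > e + 6))


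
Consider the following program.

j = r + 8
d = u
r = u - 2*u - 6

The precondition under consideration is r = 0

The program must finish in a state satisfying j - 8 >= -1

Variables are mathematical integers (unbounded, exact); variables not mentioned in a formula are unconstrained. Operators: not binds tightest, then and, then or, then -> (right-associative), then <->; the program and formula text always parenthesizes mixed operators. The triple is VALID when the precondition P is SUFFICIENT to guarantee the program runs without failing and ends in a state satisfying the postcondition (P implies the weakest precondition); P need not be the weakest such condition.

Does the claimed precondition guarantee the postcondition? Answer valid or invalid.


Working backward. After the program, the postcondition j - 8 >= -1 must hold; in canonical form it is j >= 7.
Before r := u - 2*u - 6: j >= 7
Before d := u: j >= 7
Before j := r + 8: r >= -1
The weakest precondition is r >= -1.
Check whether r = 0 implies it.
Every state satisfying the precondition satisfies the weakest precondition: the implication holds.
Answer: valid


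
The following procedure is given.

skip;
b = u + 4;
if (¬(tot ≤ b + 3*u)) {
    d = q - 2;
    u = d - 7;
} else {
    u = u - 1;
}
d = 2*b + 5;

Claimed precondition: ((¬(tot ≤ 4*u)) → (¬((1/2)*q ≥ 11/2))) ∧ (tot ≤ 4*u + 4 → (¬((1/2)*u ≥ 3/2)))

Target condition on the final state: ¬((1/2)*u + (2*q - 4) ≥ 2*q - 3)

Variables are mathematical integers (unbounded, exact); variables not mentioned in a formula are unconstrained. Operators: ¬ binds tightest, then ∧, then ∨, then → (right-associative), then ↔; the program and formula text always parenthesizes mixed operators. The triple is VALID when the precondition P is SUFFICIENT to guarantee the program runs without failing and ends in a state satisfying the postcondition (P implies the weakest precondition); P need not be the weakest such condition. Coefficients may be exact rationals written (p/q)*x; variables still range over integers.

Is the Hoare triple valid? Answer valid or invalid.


Working backward. After the program, the postcondition ¬((1/2)*u + (2*q - 4) ≥ 2*q - 3) must hold; in canonical form it is ¬((1/2)*u ≥ 1).
Before d := 2*b + 5: ¬((1/2)*u ≥ 1)
Then branch requires ¬((1/2)*q ≥ 11/2); else branch requires ¬((1/2)*u ≥ 3/2).
Before the if: ((¬(tot ≤ b + 3*u)) → (¬((1/2)*q ≥ 11/2))) ∧ (tot ≤ b + 3*u → (¬((1/2)*u ≥ 3/2)))
Before b := u + 4: ((¬(tot ≤ 4*u + 4)) → (¬((1/2)*q ≥ 11/2))) ∧ (tot ≤ 4*u + 4 → (¬((1/2)*u ≥ 3/2)))
Before skip: ((¬(tot ≤ 4*u + 4)) → (¬((1/2)*q ≥ 11/2))) ∧ (tot ≤ 4*u + 4 → (¬((1/2)*u ≥ 3/2)))
The weakest precondition is ((¬(tot ≤ 4*u + 4)) → (¬((1/2)*q ≥ 11/2))) ∧ (tot ≤ 4*u + 4 → (¬((1/2)*u ≥ 3/2))).
Check whether ((¬(tot ≤ 4*u)) → (¬((1/2)*q ≥ 11/2))) ∧ (tot ≤ 4*u + 4 → (¬((1/2)*u ≥ 3/2))) implies it.
Every state satisfying the precondition satisfies the weakest precondition: the implication holds.
Answer: valid


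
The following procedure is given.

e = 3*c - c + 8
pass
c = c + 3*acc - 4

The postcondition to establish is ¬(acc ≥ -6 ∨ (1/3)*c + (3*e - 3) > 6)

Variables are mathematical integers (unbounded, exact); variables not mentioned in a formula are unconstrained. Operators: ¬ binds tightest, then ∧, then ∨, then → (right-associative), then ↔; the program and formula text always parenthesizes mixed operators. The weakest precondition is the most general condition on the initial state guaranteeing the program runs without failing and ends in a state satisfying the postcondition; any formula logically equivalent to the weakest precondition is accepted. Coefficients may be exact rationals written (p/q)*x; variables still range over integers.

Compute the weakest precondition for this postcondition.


Working backward. After the program, the postcondition ¬(acc ≥ -6 ∨ (1/3)*c + (3*e - 3) > 6) must hold; in canonical form it is ¬(acc ≥ -6 ∨ (1/3)*c + 3*e > 9).
Before c := c + 3*acc - 4: ¬(acc ≥ -6 ∨ acc + (1/3)*c + 3*e > 31/3)
Before skip: ¬(acc ≥ -6 ∨ acc + (1/3)*c + 3*e > 31/3)
Before e := 3*c - c + 8: ¬(acc ≥ -6 ∨ acc + (19/3)*c > -41/3)
Answer: WP = ¬(acc ≥ -6 ∨ acc + (19/3)*c > -41/3)


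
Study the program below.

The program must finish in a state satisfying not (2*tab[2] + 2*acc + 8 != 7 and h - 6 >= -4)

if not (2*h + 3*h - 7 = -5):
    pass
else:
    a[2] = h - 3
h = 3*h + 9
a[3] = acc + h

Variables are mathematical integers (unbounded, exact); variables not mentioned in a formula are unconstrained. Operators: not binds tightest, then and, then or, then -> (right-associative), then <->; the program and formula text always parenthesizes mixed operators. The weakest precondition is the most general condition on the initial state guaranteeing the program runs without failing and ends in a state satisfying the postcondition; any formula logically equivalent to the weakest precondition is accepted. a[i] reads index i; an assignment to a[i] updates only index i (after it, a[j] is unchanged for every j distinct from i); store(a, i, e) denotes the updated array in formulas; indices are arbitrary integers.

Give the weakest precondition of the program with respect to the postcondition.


Working backward. After the program, the postcondition not (2*tab[2] + 2*acc + 8 != 7 and h - 6 >= -4) must hold; in canonical form it is not (2*tab[2] + 2*acc != -1 and h >= 2).
Before a[3] := acc + h: not (2*tab[2] + 2*acc != -1 and h >= 2)
Before h := 3*h + 9: not (2*tab[2] + 2*acc != -1 and 3*h >= -7)
Then branch requires not (2*tab[2] + 2*acc != -1 and 3*h >= -7); else branch requires not (2*tab[2] + 2*acc != -1 and 3*h >= -7).
Before the if: ((not (5*h = 2)) -> (not (2*tab[2] + 2*acc != -1 and 3*h >= -7))) and (5*h = 2 -> (not (2*tab[2] + 2*acc != -1 and 3*h >= -7)))
Answer: WP = ((not (5*h = 2)) -> (not (2*tab[2] + 2*acc != -1 and 3*h >= -7))) and (5*h = 2 -> (not (2*tab[2] + 2*acc != -1 and 3*h >= -7)))


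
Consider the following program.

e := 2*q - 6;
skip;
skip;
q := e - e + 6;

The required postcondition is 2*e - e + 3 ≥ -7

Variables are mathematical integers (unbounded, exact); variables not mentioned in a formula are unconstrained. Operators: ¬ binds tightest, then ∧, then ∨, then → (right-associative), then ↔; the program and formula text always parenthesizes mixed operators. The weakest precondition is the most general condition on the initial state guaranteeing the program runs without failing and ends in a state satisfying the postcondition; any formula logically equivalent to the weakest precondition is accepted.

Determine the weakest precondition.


Working backward. After the program, the postcondition 2*e - e + 3 ≥ -7 must hold; in canonical form it is e ≥ -10.
Before q := e - e + 6: e ≥ -10
Before skip: e ≥ -10
Before skip: e ≥ -10
Before e := 2*q - 6: 2*q ≥ -4
Answer: WP = 2*q ≥ -4


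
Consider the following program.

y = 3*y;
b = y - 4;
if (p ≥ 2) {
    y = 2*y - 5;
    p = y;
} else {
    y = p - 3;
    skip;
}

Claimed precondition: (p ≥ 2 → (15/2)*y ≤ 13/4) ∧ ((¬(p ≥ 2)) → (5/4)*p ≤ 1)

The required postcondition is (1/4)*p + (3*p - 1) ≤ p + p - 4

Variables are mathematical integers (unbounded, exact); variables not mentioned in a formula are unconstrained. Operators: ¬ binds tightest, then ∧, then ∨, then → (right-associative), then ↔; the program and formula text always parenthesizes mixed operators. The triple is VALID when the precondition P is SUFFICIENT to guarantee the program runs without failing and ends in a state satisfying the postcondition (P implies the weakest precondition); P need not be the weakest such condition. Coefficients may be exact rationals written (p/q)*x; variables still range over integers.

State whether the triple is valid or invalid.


Working backward. After the program, the postcondition (1/4)*p + (3*p - 1) ≤ p + p - 4 must hold; in canonical form it is (5/4)*p ≤ -3.
Then branch requires (5/2)*y ≤ 13/4; else branch requires (5/4)*p ≤ -3.
Before the if: (p ≥ 2 → (5/2)*y ≤ 13/4) ∧ ((¬(p ≥ 2)) → (5/4)*p ≤ -3)
Before b := y - 4: (p ≥ 2 → (5/2)*y ≤ 13/4) ∧ ((¬(p ≥ 2)) → (5/4)*p ≤ -3)
Before y := 3*y: (p ≥ 2 → (15/2)*y ≤ 13/4) ∧ ((¬(p ≥ 2)) → (5/4)*p ≤ -3)
The weakest precondition is (p ≥ 2 → (15/2)*y ≤ 13/4) ∧ ((¬(p ≥ 2)) → (5/4)*p ≤ -3).
Check whether (p ≥ 2 → (15/2)*y ≤ 13/4) ∧ ((¬(p ≥ 2)) → (5/4)*p ≤ 1) implies it.
Countermodel: at the initial state p = -2, y = 0, the precondition holds but the weakest precondition fails.
Answer: invalid


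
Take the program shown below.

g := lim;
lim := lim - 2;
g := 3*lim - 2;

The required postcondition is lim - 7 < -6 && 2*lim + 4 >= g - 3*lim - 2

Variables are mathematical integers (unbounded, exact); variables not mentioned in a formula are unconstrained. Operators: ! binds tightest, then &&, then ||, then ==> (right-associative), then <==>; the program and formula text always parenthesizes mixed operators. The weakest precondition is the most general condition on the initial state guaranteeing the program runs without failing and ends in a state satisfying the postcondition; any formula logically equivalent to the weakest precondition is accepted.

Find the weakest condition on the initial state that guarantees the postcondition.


Working backward. After the program, the postcondition lim - 7 < -6 && 2*lim + 4 >= g - 3*lim - 2 must hold; in canonical form it is lim < 1 && 5*lim >= g - 6.
Before g := 3*lim - 2: lim < 1 && 2*lim >= -8
Before lim := lim - 2: lim < 3 && 2*lim >= -4
Before g := lim: lim < 3 && 2*lim >= -4
Answer: WP = lim < 3 && 2*lim >= -4


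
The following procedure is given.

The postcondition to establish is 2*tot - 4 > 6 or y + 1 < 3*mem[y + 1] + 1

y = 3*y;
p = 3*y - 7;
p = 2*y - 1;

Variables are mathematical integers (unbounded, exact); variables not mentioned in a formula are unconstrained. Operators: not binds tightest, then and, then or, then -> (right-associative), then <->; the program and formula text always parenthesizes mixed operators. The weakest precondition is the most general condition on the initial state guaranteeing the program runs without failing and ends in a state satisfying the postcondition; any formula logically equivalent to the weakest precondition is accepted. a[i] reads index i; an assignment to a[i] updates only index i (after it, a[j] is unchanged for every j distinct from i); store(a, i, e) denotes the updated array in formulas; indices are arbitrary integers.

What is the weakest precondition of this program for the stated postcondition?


Working backward. After the program, the postcondition 2*tot - 4 > 6 or y + 1 < 3*mem[y + 1] + 1 must hold; in canonical form it is 2*tot > 10 or y < 3*mem[y + 1].
Before p := 2*y - 1: 2*tot > 10 or y < 3*mem[y + 1]
Before p := 3*y - 7: 2*tot > 10 or y < 3*mem[y + 1]
Before y := 3*y: 2*tot > 10 or 3*y < 3*mem[3*y + 1]
Answer: WP = 2*tot > 10 or 3*y < 3*mem[3*y + 1]


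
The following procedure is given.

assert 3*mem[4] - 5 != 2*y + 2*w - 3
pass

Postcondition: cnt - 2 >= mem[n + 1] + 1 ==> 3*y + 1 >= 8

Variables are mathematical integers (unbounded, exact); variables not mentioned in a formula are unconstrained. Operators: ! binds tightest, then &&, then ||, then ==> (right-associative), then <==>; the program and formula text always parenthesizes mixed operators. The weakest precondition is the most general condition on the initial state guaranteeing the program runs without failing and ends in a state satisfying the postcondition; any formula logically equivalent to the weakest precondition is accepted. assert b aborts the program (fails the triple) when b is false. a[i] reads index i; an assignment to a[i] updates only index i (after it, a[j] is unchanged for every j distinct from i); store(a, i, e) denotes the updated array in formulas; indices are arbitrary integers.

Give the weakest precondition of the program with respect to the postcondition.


Working backward. After the program, the postcondition cnt - 2 >= mem[n + 1] + 1 ==> 3*y + 1 >= 8 must hold; in canonical form it is cnt >= mem[n + 1] + 3 ==> 3*y >= 7.
Before skip: cnt >= mem[n + 1] + 3 ==> 3*y >= 7
Before assert 3*mem[4] - 5 != 2*y + 2*w - 3: 3*mem[4] != 2*w + 2*y + 2 && (cnt >= mem[n + 1] + 3 ==> 3*y >= 7)
Answer: WP = 3*mem[4] != 2*w + 2*y + 2 && (cnt >= mem[n + 1] + 3 ==> 3*y >= 7)


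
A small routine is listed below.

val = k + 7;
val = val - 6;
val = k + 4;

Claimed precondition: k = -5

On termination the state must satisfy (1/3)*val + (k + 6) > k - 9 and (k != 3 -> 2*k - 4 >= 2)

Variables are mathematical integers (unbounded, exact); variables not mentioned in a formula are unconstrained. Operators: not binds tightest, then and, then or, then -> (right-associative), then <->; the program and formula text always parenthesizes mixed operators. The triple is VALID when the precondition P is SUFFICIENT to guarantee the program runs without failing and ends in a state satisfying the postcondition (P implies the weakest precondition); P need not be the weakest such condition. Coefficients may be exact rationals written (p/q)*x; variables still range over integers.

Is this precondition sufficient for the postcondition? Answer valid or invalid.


Working backward. After the program, the postcondition (1/3)*val + (k + 6) > k - 9 and (k != 3 -> 2*k - 4 >= 2) must hold; in canonical form it is (1/3)*val > -15 and (k != 3 -> 2*k >= 6).
Before val := k + 4: (1/3)*k > -49/3 and (k != 3 -> 2*k >= 6)
Before val := val - 6: (1/3)*k > -49/3 and (k != 3 -> 2*k >= 6)
Before val := k + 7: (1/3)*k > -49/3 and (k != 3 -> 2*k >= 6)
The weakest precondition is (1/3)*k > -49/3 and (k != 3 -> 2*k >= 6).
Check whether k = -5 implies it.
Countermodel: at the initial state k = -5, the precondition holds but the weakest precondition fails.
Answer: invalid


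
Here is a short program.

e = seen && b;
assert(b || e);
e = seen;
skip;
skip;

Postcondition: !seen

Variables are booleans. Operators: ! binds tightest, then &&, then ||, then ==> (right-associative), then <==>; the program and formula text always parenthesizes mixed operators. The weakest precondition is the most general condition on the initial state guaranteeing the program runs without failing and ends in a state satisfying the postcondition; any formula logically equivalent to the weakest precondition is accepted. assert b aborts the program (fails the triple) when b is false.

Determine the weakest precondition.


Working backward. After the program, !seen must hold.
Before skip: !seen
Before skip: !seen
Before e := seen: !seen
Before assert b || e: (b || e) && (!seen)
Before e := seen && b: (b || (seen && b)) && (!seen)
Answer: WP = (b || (seen && b)) && (!seen)


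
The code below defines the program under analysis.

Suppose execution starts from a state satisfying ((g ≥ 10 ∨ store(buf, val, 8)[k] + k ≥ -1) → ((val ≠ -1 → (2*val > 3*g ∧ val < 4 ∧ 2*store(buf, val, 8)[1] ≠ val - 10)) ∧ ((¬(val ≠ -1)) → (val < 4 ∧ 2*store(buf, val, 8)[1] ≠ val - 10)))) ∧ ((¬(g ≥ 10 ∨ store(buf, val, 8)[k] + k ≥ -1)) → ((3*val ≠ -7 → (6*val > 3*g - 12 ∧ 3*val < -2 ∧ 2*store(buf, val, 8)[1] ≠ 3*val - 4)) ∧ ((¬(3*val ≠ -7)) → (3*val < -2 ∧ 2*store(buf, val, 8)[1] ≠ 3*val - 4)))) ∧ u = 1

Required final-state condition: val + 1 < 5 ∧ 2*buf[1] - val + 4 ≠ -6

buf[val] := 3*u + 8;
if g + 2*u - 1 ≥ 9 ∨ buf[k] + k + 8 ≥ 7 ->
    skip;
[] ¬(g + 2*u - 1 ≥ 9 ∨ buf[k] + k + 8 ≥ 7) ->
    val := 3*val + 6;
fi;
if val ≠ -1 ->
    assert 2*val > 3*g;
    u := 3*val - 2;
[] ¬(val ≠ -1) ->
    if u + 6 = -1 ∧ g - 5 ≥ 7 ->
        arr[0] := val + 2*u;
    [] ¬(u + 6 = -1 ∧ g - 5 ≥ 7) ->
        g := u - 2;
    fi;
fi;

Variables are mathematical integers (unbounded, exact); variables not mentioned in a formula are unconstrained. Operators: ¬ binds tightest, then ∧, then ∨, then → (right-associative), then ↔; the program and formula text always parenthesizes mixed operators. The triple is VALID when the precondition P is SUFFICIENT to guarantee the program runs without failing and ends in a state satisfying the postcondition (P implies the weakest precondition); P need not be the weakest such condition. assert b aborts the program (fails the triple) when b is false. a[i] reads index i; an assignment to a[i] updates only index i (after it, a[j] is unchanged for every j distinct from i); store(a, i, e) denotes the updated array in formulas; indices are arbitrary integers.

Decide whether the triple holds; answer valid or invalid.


Working backward. After the program, the postcondition val + 1 < 5 ∧ 2*buf[1] - val + 4 ≠ -6 must hold; in canonical form it is val < 4 ∧ 2*buf[1] ≠ val - 10.
Then branch requires 2*val > 3*g ∧ val < 4 ∧ 2*buf[1] ≠ val - 10; else branch requires ((u = -7 ∧ g ≥ 12) → (val < 4 ∧ 2*buf[1] ≠ val - 10)) ∧ ((¬(u = -7 ∧ g ≥ 12)) → (val < 4 ∧ 2*buf[1] ≠ val - 10)).
Before the if: (val ≠ -1 → (2*val > 3*g ∧ val < 4 ∧ 2*buf[1] ≠ val - 10)) ∧ ((¬(val ≠ -1)) → (((u = -7 ∧ g ≥ 12) → (val < 4 ∧ 2*buf[1] ≠ val - 10)) ∧ ((¬(u = -7 ∧ g ≥ 12)) → (val < 4 ∧ 2*buf[1] ≠ val - 10))))
Then branch requires (val ≠ -1 → (2*val > 3*g ∧ val < 4 ∧ 2*buf[1] ≠ val - 10)) ∧ ((¬(val ≠ -1)) → (((u = -7 ∧ g ≥ 12) → (val < 4 ∧ 2*buf[1] ≠ val - 10)) ∧ ((¬(u = -7 ∧ g ≥ 12)) → (val < 4 ∧ 2*buf[1] ≠ val - 10)))); else branch requires (3*val ≠ -7 → (6*val > 3*g - 12 ∧ 3*val < -2 ∧ 2*buf[1] ≠ 3*val - 4)) ∧ ((¬(3*val ≠ -7)) → (((u = -7 ∧ g ≥ 12) → (3*val < -2 ∧ 2*buf[1] ≠ 3*val - 4)) ∧ ((¬(u = -7 ∧ g ≥ 12)) → (3*val < -2 ∧ 2*buf[1] ≠ 3*val - 4)))).
Before the if: ((g + 2*u ≥ 10 ∨ buf[k] + k ≥ -1) → ((val ≠ -1 → (2*val > 3*g ∧ val < 4 ∧ 2*buf[1] ≠ val - 10)) ∧ ((¬(val ≠ -1)) → (((u = -7 ∧ g ≥ 12) → (val < 4 ∧ 2*buf[1] ≠ val - 10)) ∧ ((¬(u = -7 ∧ g ≥ 12)) → (val < 4 ∧ 2*buf[1] ≠ val - 10)))))) ∧ ((¬(g + 2*u ≥ 10 ∨ buf[k] + k ≥ -1)) → ((3*val ≠ -7 → (6*val > 3*g - 12 ∧ 3*val < -2 ∧ 2*buf[1] ≠ 3*val - 4)) ∧ ((¬(3*val ≠ -7)) → (((u = -7 ∧ g ≥ 12) → (3*val < -2 ∧ 2*buf[1] ≠ 3*val - 4)) ∧ ((¬(u = -7 ∧ g ≥ 12)) → (3*val < -2 ∧ 2*buf[1] ≠ 3*val - 4))))))
Before buf[val] := 3*u + 8: ((g + 2*u ≥ 10 ∨ store(buf, val, 3*u + 8)[k] + k ≥ -1) → ((val ≠ -1 → (2*val > 3*g ∧ val < 4 ∧ 2*store(buf, val, 3*u + 8)[1] ≠ val - 10)) ∧ ((¬(val ≠ -1)) → (((u = -7 ∧ g ≥ 12) → (val < 4 ∧ 2*store(buf, val, 3*u + 8)[1] ≠ val - 10)) ∧ ((¬(u = -7 ∧ g ≥ 12)) → (val < 4 ∧ 2*store(buf, val, 3*u + 8)[1] ≠ val - 10)))))) ∧ ((¬(g + 2*u ≥ 10 ∨ store(buf, val, 3*u + 8)[k] + k ≥ -1)) → ((3*val ≠ -7 → (6*val > 3*g - 12 ∧ 3*val < -2 ∧ 2*store(buf, val, 3*u + 8)[1] ≠ 3*val - 4)) ∧ ((¬(3*val ≠ -7)) → (((u = -7 ∧ g ≥ 12) → (3*val < -2 ∧ 2*store(buf, val, 3*u + 8)[1] ≠ 3*val - 4)) ∧ ((¬(u = -7 ∧ g ≥ 12)) → (3*val < -2 ∧ 2*store(buf, val, 3*u + 8)[1] ≠ 3*val - 4))))))
The weakest precondition is ((g + 2*u ≥ 10 ∨ store(buf, val, 3*u + 8)[k] + k ≥ -1) → ((val ≠ -1 → (2*val > 3*g ∧ val < 4 ∧ 2*store(buf, val, 3*u + 8)[1] ≠ val - 10)) ∧ ((¬(val ≠ -1)) → (((u = -7 ∧ g ≥ 12) → (val < 4 ∧ 2*store(buf, val, 3*u + 8)[1] ≠ val - 10)) ∧ ((¬(u = -7 ∧ g ≥ 12)) → (val < 4 ∧ 2*store(buf, val, 3*u + 8)[1] ≠ val - 10)))))) ∧ ((¬(g + 2*u ≥ 10 ∨ store(buf, val, 3*u + 8)[k] + k ≥ -1)) → ((3*val ≠ -7 → (6*val > 3*g - 12 ∧ 3*val < -2 ∧ 2*store(buf, val, 3*u + 8)[1] ≠ 3*val - 4)) ∧ ((¬(3*val ≠ -7)) → (((u = -7 ∧ g ≥ 12) → (3*val < -2 ∧ 2*store(buf, val, 3*u + 8)[1] ≠ 3*val - 4)) ∧ ((¬(u = -7 ∧ g ≥ 12)) → (3*val < -2 ∧ 2*store(buf, val, 3*u + 8)[1] ≠ 3*val - 4)))))).
Check whether ((g ≥ 10 ∨ store(buf, val, 8)[k] + k ≥ -1) → ((val ≠ -1 → (2*val > 3*g ∧ val < 4 ∧ 2*store(buf, val, 8)[1] ≠ val - 10)) ∧ ((¬(val ≠ -1)) → (val < 4 ∧ 2*store(buf, val, 8)[1] ≠ val - 10)))) ∧ ((¬(g ≥ 10 ∨ store(buf, val, 8)[k] + k ≥ -1)) → ((3*val ≠ -7 → (6*val > 3*g - 12 ∧ 3*val < -2 ∧ 2*store(buf, val, 8)[1] ≠ 3*val - 4)) ∧ ((¬(3*val ≠ -7)) → (3*val < -2 ∧ 2*store(buf, val, 8)[1] ≠ 3*val - 4)))) ∧ u = 1 implies it.
Countermodel: at the initial state buf = {[-10] = 7, [1] = -10, elsewhere 7}, g = -17, k = -10, u = 1, val = -10, the precondition holds but the weakest precondition fails.
Answer: invalid


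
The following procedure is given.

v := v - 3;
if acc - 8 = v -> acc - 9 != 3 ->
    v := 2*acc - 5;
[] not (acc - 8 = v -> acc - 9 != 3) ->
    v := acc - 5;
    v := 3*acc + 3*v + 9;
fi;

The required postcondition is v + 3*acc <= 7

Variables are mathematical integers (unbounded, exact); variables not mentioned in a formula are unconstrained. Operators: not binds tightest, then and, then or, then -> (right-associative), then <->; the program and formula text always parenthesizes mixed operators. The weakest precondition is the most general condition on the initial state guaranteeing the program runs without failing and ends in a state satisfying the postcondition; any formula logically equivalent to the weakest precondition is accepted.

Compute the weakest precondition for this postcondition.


Working backward. After the program, the postcondition v + 3*acc <= 7 must hold; in canonical form it is 3*acc + v <= 7.
Then branch requires 5*acc <= 12; else branch requires 9*acc <= 13.
Before the if: ((acc = v + 8 -> acc != 12) -> 5*acc <= 12) and ((not (acc = v + 8 -> acc != 12)) -> 9*acc <= 13)
Before v := v - 3: ((acc = v + 5 -> acc != 12) -> 5*acc <= 12) and ((not (acc = v + 5 -> acc != 12)) -> 9*acc <= 13)
Answer: WP = ((acc = v + 5 -> acc != 12) -> 5*acc <= 12) and ((not (acc = v + 5 -> acc != 12)) -> 9*acc <= 13)


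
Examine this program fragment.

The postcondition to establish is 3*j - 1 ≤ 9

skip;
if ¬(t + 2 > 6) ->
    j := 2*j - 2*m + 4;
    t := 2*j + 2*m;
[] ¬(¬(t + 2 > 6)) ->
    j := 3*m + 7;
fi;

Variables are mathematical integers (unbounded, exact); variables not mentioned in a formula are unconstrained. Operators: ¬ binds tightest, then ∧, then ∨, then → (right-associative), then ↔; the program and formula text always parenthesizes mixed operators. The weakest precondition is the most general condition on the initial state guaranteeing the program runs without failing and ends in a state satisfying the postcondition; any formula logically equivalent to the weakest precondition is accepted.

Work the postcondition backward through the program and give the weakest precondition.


Working backward. After the program, the postcondition 3*j - 1 ≤ 9 must hold; in canonical form it is 3*j ≤ 10.
Then branch requires 6*j ≤ 6*m - 2; else branch requires 9*m ≤ -11.
Before the if: ((¬(t > 4)) → 6*j ≤ 6*m - 2) ∧ (t > 4 → 9*m ≤ -11)
Before skip: ((¬(t > 4)) → 6*j ≤ 6*m - 2) ∧ (t > 4 → 9*m ≤ -11)
Answer: WP = ((¬(t > 4)) → 6*j ≤ 6*m - 2) ∧ (t > 4 → 9*m ≤ -11)


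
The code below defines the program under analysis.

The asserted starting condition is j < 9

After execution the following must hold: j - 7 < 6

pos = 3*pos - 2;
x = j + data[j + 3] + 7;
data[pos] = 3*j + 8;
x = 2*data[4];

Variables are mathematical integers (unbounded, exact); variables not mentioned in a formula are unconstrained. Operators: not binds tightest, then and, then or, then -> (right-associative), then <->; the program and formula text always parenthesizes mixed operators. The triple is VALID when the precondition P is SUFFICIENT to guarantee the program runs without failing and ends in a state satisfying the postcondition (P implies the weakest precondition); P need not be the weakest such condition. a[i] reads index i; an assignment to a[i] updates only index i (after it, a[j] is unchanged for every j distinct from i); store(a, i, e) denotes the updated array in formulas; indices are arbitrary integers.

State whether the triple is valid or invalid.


Working backward. After the program, the postcondition j - 7 < 6 must hold; in canonical form it is j < 13.
Before x := 2*data[4]: j < 13
Before data[pos] := 3*j + 8: j < 13
Before x := j + data[j + 3] + 7: j < 13
Before pos := 3*pos - 2: j < 13
The weakest precondition is j < 13.
Check whether j < 9 implies it.
Every state satisfying the precondition satisfies the weakest precondition: the implication holds.
Answer: valid


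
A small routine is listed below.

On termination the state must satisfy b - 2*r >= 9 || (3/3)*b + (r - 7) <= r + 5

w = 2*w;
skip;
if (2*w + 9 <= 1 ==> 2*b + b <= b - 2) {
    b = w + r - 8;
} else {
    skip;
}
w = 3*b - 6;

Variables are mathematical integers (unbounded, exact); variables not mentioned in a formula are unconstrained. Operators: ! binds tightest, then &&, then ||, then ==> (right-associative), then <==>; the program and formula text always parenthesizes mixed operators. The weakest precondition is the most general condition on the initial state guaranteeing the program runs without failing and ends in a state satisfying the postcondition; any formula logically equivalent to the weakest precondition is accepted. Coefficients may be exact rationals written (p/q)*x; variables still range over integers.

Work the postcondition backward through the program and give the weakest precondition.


Working backward. After the program, the postcondition b - 2*r >= 9 || (3/3)*b + (r - 7) <= r + 5 must hold; in canonical form it is b >= 2*r + 9 || b <= 12.
Before w := 3*b - 6: b >= 2*r + 9 || b <= 12
Then branch requires w >= r + 17 || r + w <= 20; else branch requires b >= 2*r + 9 || b <= 12.
Before the if: ((2*w <= -8 ==> 2*b <= -2) ==> (w >= r + 17 || r + w <= 20)) && ((!(2*w <= -8 ==> 2*b <= -2)) ==> (b >= 2*r + 9 || b <= 12))
Before skip: ((2*w <= -8 ==> 2*b <= -2) ==> (w >= r + 17 || r + w <= 20)) && ((!(2*w <= -8 ==> 2*b <= -2)) ==> (b >= 2*r + 9 || b <= 12))
Before w := 2*w: ((4*w <= -8 ==> 2*b <= -2) ==> (2*w >= r + 17 || r + 2*w <= 20)) && ((!(4*w <= -8 ==> 2*b <= -2)) ==> (b >= 2*r + 9 || b <= 12))
Answer: WP = ((4*w <= -8 ==> 2*b <= -2) ==> (2*w >= r + 17 || r + 2*w <= 20)) && ((!(4*w <= -8 ==> 2*b <= -2)) ==> (b >= 2*r + 9 || b <= 12))


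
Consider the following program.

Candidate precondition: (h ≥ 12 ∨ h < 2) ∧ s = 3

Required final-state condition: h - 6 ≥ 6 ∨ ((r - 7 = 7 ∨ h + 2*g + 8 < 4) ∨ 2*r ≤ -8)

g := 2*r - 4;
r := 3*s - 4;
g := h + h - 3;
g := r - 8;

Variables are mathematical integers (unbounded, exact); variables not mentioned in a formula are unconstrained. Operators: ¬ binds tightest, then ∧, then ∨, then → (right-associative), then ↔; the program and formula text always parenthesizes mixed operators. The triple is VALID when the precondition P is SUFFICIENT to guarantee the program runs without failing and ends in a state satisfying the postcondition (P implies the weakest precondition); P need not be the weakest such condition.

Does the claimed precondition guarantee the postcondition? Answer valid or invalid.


Working backward. After the program, the postcondition h - 6 ≥ 6 ∨ ((r - 7 = 7 ∨ h + 2*g + 8 < 4) ∨ 2*r ≤ -8) must hold; in canonical form it is h ≥ 12 ∨ r = 14 ∨ 2*g + h < -4 ∨ 2*r ≤ -8.
Before g := r - 8: h ≥ 12 ∨ r = 14 ∨ h + 2*r < 12 ∨ 2*r ≤ -8
Before g := h + h - 3: h ≥ 12 ∨ r = 14 ∨ h + 2*r < 12 ∨ 2*r ≤ -8
Before r := 3*s - 4: h ≥ 12 ∨ 3*s = 18 ∨ h + 6*s < 20 ∨ 6*s ≤ 0
Before g := 2*r - 4: h ≥ 12 ∨ 3*s = 18 ∨ h + 6*s < 20 ∨ 6*s ≤ 0
The weakest precondition is h ≥ 12 ∨ 3*s = 18 ∨ h + 6*s < 20 ∨ 6*s ≤ 0.
Check whether (h ≥ 12 ∨ h < 2) ∧ s = 3 implies it.
Every state satisfying the precondition satisfies the weakest precondition: the implication holds.
Answer: valid


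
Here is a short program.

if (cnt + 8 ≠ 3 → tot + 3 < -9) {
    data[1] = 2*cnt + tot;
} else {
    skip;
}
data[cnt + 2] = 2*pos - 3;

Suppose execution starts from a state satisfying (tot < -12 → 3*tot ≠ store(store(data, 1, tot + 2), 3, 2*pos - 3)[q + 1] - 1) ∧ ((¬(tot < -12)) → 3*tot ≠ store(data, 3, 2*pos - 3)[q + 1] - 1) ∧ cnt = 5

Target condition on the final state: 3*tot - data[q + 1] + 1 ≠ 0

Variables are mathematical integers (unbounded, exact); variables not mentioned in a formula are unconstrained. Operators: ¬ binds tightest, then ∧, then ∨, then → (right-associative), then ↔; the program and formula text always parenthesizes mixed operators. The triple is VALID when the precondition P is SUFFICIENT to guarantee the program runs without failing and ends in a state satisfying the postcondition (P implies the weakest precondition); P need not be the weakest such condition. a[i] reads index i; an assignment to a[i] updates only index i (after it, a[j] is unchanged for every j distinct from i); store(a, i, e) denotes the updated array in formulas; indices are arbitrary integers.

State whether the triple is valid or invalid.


Working backward. After the program, the postcondition 3*tot - data[q + 1] + 1 ≠ 0 must hold; in canonical form it is 3*tot ≠ data[q + 1] - 1.
Before data[cnt + 2] := 2*pos - 3: 3*tot ≠ store(data, cnt + 2, 2*pos - 3)[q + 1] - 1
Then branch requires 3*tot ≠ store(store(data, 1, 2*cnt + tot), cnt + 2, 2*pos - 3)[q + 1] - 1; else branch requires 3*tot ≠ store(data, cnt + 2, 2*pos - 3)[q + 1] - 1.
Before the if: ((cnt ≠ -5 → tot < -12) → 3*tot ≠ store(store(data, 1, 2*cnt + tot), cnt + 2, 2*pos - 3)[q + 1] - 1) ∧ ((¬(cnt ≠ -5 → tot < -12)) → 3*tot ≠ store(data, cnt + 2, 2*pos - 3)[q + 1] - 1)
The weakest precondition is ((cnt ≠ -5 → tot < -12) → 3*tot ≠ store(store(data, 1, 2*cnt + tot), cnt + 2, 2*pos - 3)[q + 1] - 1) ∧ ((¬(cnt ≠ -5 → tot < -12)) → 3*tot ≠ store(data, cnt + 2, 2*pos - 3)[q + 1] - 1).
Check whether (tot < -12 → 3*tot ≠ store(store(data, 1, tot + 2), 3, 2*pos - 3)[q + 1] - 1) ∧ ((¬(tot < -12)) → 3*tot ≠ store(data, 3, 2*pos - 3)[q + 1] - 1) ∧ cnt = 5 implies it.
Countermodel: at the initial state cnt = 5, data = {[1] = 4, [3] = 4, [7] = 70764, elsewhere 4}, pos = 35384, q = 6, tot = 23588, the precondition holds but the weakest precondition fails.
Answer: invalid


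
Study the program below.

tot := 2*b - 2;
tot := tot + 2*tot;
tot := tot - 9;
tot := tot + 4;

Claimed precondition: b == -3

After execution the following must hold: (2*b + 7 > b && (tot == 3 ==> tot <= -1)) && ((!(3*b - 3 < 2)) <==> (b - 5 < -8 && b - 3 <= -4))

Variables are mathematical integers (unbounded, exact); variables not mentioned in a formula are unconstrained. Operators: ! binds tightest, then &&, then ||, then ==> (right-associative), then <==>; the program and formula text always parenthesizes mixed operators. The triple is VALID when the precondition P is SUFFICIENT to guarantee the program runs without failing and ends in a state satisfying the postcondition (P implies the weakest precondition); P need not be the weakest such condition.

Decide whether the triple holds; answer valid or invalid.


Working backward. After the program, the postcondition (2*b + 7 > b && (tot == 3 ==> tot <= -1)) && ((!(3*b - 3 < 2)) <==> (b - 5 < -8 && b - 3 <= -4)) must hold; in canonical form it is b > -7 && (tot == 3 ==> tot <= -1) && ((!(3*b < 5)) <==> (b < -3 && b <= -1)).
Before tot := tot + 4: b > -7 && (tot == -1 ==> tot <= -5) && ((!(3*b < 5)) <==> (b < -3 && b <= -1))
Before tot := tot - 9: b > -7 && (tot == 8 ==> tot <= 4) && ((!(3*b < 5)) <==> (b < -3 && b <= -1))
Before tot := tot + 2*tot: b > -7 && (3*tot == 8 ==> 3*tot <= 4) && ((!(3*b < 5)) <==> (b < -3 && b <= -1))
Before tot := 2*b - 2: b > -7 && (6*b == 14 ==> 6*b <= 10) && ((!(3*b < 5)) <==> (b < -3 && b <= -1))
The weakest precondition is b > -7 && (6*b == 14 ==> 6*b <= 10) && ((!(3*b < 5)) <==> (b < -3 && b <= -1)).
Check whether b == -3 implies it.
Every state satisfying the precondition satisfies the weakest precondition: the implication holds.
Answer: valid


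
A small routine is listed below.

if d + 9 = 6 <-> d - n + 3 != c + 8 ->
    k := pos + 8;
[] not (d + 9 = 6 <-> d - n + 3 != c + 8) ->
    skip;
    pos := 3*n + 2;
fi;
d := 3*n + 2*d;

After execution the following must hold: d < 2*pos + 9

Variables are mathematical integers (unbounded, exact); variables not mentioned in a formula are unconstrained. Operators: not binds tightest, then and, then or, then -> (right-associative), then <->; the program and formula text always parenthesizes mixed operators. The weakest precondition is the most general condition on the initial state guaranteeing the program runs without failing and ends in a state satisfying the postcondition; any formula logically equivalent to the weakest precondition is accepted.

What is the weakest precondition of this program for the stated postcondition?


Working backward. After the program, d < 2*pos + 9 must hold.
Before d := 3*n + 2*d: 2*d + 3*n < 2*pos + 9
Then branch requires 2*d + 3*n < 2*pos + 9; else branch requires 2*d < 3*n + 13.
Before the if: ((d = -3 <-> d != c + n + 5) -> 2*d + 3*n < 2*pos + 9) and ((not (d = -3 <-> d != c + n + 5)) -> 2*d < 3*n + 13)
Answer: WP = ((d = -3 <-> d != c + n + 5) -> 2*d + 3*n < 2*pos + 9) and ((not (d = -3 <-> d != c + n + 5)) -> 2*d < 3*n + 13)


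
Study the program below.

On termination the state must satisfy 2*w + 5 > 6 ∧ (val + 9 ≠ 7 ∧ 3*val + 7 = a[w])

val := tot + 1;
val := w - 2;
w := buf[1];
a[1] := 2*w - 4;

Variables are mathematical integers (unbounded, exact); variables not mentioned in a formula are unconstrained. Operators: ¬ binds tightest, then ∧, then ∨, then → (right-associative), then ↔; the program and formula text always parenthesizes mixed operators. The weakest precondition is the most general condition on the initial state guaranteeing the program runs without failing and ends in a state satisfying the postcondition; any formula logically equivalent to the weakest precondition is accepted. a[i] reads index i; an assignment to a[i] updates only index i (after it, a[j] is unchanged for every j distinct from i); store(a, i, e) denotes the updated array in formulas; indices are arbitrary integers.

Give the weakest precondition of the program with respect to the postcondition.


Working backward. After the program, the postcondition 2*w + 5 > 6 ∧ (val + 9 ≠ 7 ∧ 3*val + 7 = a[w]) must hold; in canonical form it is 2*w > 1 ∧ val ≠ -2 ∧ 3*val = a[w] - 7.
Before a[1] := 2*w - 4: 2*w > 1 ∧ val ≠ -2 ∧ 3*val = store(a, 1, 2*w - 4)[w] - 7
Before w := buf[1]: 2*buf[1] > 1 ∧ val ≠ -2 ∧ 3*val = store(a, 1, 2*buf[1] - 4)[buf[1]] - 7
Before val := w - 2: 2*buf[1] > 1 ∧ w ≠ 0 ∧ 3*w = store(a, 1, 2*buf[1] - 4)[buf[1]] - 1
Before val := tot + 1: 2*buf[1] > 1 ∧ w ≠ 0 ∧ 3*w = store(a, 1, 2*buf[1] - 4)[buf[1]] - 1
Answer: WP = 2*buf[1] > 1 ∧ w ≠ 0 ∧ 3*w = store(a, 1, 2*buf[1] - 4)[buf[1]] - 1
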